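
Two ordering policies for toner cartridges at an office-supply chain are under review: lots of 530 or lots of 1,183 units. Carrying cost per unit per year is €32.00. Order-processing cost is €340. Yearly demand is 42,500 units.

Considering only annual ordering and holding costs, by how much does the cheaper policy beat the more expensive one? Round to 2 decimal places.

TC(Q) = (D/Q)S + (Q/2)H
TC(530) = (42,500/530)×340 + (530/2)×32 = €35,744.15
TC(1,183) = (42,500/1,183)×340 + (1,183/2)×32 = €31,142.71
Cheaper: Q = 1,183.  Difference = €4,601.44

€4,601.44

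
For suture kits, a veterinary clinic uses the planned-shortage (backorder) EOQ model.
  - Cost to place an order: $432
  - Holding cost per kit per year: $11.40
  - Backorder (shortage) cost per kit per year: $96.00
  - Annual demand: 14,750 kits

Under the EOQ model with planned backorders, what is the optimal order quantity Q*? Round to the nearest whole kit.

Basic EOQ = √(2·14,750·432/11.4) = 1,057.305
Backorder adjustment √((H+b)/b) = √((11.4+96)/96) = 1.0577
Q* = 1,057.305 × 1.0577 ≈ 1,118.32

1,118 kits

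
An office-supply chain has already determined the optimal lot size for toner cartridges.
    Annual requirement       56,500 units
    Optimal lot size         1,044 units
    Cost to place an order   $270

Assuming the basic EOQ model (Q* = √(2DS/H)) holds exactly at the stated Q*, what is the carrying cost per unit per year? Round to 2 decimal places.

EOQ relation: Q² = 2DS/H, so rearrange for the unknown.
H = 2DS / Q² = 2 × 56,500 × 270 / 1,044² = 27.9925

$27.99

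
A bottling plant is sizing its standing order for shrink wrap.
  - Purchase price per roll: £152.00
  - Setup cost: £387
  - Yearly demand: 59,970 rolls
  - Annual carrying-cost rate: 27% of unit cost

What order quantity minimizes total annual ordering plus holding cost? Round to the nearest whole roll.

Carrying cost H = £152 × 27% = £41.0400/roll/yr
EOQ = √(2DS/H) = √(2 × 59,970 × 387 / 41.04)
    = √(1,131,013.16) ≈ 1,063.49

1,063 rolls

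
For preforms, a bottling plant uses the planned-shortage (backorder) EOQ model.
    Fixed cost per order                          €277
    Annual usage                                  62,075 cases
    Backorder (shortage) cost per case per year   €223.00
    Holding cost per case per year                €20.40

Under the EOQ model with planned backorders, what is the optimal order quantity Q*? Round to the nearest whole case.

1,356 cases

Basic EOQ = √(2·62,075·277/20.4) = 1,298.369
Backorder adjustment √((H+b)/b) = √((20.4+223)/223) = 1.0447
Q* = 1,298.369 × 1.0447 ≈ 1,356.46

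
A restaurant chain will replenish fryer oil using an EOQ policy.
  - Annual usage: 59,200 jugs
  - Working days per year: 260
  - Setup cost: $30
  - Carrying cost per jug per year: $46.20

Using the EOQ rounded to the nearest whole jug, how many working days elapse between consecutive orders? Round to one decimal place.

1.2 days

EOQ = √(2DS/H) = √(2 × 59,200 × 30 / 46.2)
    = √(76,883.12) ≈ 277.28 → Q = 277 jugs
T = Q/D × 260 days = 277/59,200 × 260 = 1.217 days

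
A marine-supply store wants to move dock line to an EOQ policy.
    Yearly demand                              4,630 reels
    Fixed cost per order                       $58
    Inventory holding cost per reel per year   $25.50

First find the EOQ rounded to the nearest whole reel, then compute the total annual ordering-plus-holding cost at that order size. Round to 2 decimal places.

Optimal lot size Q* = (2 × 4,630 × $58 / $25.5)^½ ≈ 145.13 → Q = 145 reels
Orders/yr = 4,630/145 = 31.931; ordering cost = 31.931 × $58 = $1,852.00
Average inventory = 145/2 = 72.5; holding cost = 72.5 × $25.5 = $1,848.75
Total = $1,852.00 + $1,848.75 = $3,700.75

$3,700.75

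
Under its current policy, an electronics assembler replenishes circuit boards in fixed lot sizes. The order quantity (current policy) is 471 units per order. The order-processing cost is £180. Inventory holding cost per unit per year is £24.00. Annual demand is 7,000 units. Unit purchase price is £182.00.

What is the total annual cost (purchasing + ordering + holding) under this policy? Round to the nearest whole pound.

£1,282,327

Annual ordering cost = (D/Q)·S = (7,000/471) × 180 = £2,675.16
Annual holding cost  = (Q/2)·H = (471/2) × 24 = £5,652.00
Purchase cost = D·C = 7,000 × 182 = £1,274,000.00
Total = £2,675.16 + £5,652.00 + £1,274,000.00 = £1,282,327.16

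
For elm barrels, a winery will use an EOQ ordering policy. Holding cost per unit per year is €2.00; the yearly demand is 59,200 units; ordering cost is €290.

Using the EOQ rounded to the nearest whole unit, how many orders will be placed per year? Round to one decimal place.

Q* = √(2·D·S / H) = √(2·59,200·290 / 2) = √17,168,000.0 ≈ 4,143.43 → Q = 4,143
N = D/Q = 59,200/4,143 ≈ 14.289 orders/yr

14.3 orders per year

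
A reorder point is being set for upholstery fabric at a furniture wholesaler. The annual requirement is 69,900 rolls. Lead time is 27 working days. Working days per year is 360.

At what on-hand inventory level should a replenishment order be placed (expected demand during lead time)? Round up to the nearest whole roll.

5,243 rolls

Daily demand d = 69,900 / 360 = 194.167 rolls/day
Demand during lead time = 194.167 × 27 = 5,242.50
Reorder point = 5,242.50 → round up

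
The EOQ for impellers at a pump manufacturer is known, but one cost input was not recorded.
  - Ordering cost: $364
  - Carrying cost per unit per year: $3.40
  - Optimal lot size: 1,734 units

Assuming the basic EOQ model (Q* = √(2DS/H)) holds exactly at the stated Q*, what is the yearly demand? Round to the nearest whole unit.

14,043 units per year

Since Q* = (2DS/H)^½, squaring gives Q*²·H = 2DS.
D = Q²H / (2S) = 1,734² × 3.4 / (2 × 364) = 14,042.54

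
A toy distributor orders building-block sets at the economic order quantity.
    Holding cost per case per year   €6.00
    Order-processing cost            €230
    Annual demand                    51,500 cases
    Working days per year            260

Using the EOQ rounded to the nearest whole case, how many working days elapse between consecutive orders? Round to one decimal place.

10.0 days

Optimal lot size Q* = (2 × 51,500 × €230 / €6)^½ ≈ 1,987.04 → Q = 1,987 cases
Days between orders = 260 / (D/Q) = 260 / 25.918 ≈ 10.031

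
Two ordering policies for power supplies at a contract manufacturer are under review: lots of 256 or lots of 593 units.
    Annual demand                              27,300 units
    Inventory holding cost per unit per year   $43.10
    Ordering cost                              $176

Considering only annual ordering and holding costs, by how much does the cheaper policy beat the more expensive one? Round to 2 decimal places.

Annual cost at Q: ordering D·S/Q plus holding Q·H/2.
TC(256) = (27,300/256)×176 + (256/2)×43.1 = $24,285.55
TC(593) = (27,300/593)×176 + (593/2)×43.1 = $20,881.68
|ΔTC| = |$24,285.55 − $20,881.68| = $3,403.87

$3,403.87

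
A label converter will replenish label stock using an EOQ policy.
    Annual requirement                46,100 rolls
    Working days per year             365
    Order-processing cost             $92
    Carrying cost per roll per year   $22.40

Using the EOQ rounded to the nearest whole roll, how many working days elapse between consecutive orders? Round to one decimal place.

4.9 days

2DS/H = 2·46,100·92/22.4 = 378,678.57
EOQ = √378,678.57 ≈ 615.37 → Q = 615 rolls
Days between orders = 365 / (D/Q) = 365 / 74.959 ≈ 4.869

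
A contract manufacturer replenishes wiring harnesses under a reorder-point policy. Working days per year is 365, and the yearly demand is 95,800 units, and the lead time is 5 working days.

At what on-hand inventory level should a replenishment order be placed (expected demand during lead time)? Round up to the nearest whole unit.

Daily demand d = 95,800 / 365 = 262.466 units/day
Demand during lead time = 262.466 × 5 = 1,312.33
Reorder point = 1,312.33 → round up

1,313 units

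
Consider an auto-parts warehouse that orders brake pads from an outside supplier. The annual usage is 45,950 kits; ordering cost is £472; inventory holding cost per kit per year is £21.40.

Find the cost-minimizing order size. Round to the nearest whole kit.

Optimal lot size Q* = (2 × 45,950 × £472 / £21.4)^½ ≈ 1,423.71

1,424 kits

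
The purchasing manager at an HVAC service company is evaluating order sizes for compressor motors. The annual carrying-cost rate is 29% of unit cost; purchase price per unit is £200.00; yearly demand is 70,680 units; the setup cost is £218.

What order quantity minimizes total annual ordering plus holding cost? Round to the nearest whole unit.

729 units

Carrying cost H = £200 × 29% = £58.0000/unit/yr
Optimal lot size Q* = (2 × 70,680 × £218 / £58)^½ ≈ 728.92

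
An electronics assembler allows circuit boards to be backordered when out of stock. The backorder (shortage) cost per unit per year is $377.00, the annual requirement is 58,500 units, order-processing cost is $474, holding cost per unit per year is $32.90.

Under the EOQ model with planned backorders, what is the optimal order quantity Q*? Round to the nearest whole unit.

Basic EOQ = √(2·58,500·474/32.9) = 1,298.327
Backorder adjustment √((H+b)/b) = √((32.9+377)/377) = 1.0427
Q* = 1,298.327 × 1.0427 ≈ 1,353.79

1,354 units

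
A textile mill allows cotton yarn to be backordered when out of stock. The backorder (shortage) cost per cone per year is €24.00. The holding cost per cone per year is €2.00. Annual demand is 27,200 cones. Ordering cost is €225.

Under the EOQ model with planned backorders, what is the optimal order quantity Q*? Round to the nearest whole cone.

2,575 cones

Q* = √(2DS/H) · √((H + b)/b)
   = √(2 × 27,200 × 225 / 2) · √((2 + 24) / 24)
   = 2,473.863 × 1.0408 ≈ 2,574.88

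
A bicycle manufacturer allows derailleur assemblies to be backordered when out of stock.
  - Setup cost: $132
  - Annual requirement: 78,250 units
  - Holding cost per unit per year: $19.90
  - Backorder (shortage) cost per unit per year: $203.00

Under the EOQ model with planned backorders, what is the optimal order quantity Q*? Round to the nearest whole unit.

1,068 units

Basic EOQ = √(2·78,250·132/19.9) = 1,018.867
Backorder adjustment √((H+b)/b) = √((19.9+203)/203) = 1.0479
Q* = 1,018.867 × 1.0479 ≈ 1,067.64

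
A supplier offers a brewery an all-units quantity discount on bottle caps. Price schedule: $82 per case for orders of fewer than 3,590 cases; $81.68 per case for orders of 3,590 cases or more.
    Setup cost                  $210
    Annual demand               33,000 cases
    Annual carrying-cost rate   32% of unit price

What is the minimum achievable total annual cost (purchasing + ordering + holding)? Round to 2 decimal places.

H₁ = 32%×$82 = $26.2400;  H₂ = 32%×$81.68 = $26.1376
EOQ₁ = √(2×33,000×210/26.2400) = 726.77  (< 3,590, feasible at tier 1)
EOQ₂ = √(2×33,000×210/26.1376) = 728.20  (< 3,590 → use Q = 3,590 at tier-2 price)
TC(tier 1 (EOQ₁), Q≈726.8) = $2,725,070.56
TC(tier 2, Q≈3,590.0) = $2,744,287.35
Minimum at tier 1 (EOQ₁): $2,725,070.56

$2,725,070.56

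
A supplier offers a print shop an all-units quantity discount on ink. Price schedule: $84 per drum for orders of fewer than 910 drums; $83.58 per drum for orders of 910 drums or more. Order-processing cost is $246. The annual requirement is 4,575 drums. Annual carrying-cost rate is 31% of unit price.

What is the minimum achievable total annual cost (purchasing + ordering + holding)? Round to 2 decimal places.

H₁ = 31%×$84 = $26.0400;  H₂ = 31%×$83.58 = $25.9098
EOQ₁ = √(2×4,575×246/26.0400) = 294.01  (< 910, feasible at tier 1)
EOQ₂ = √(2×4,575×246/25.9098) = 294.74  (< 910 → use Q = 910 at tier-2 price)
TC(tier 1 (EOQ₁), Q≈294.0) = $391,955.94
TC(tier 2, Q≈910.0) = $395,404.22
Minimum at tier 1 (EOQ₁): $391,955.94

$391,955.94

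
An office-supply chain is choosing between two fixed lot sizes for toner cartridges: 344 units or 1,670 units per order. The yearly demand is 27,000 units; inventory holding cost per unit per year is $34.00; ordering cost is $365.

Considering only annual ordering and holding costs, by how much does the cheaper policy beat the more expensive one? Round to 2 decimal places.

Annual cost at Q: ordering D·S/Q plus holding Q·H/2.
TC(344) = (27,000/344)×365 + (344/2)×34 = $34,496.26
TC(1,670) = (27,000/1,670)×365 + (1,670/2)×34 = $34,291.20
|ΔTC| = |$34,496.26 − $34,291.20| = $205.06

$205.06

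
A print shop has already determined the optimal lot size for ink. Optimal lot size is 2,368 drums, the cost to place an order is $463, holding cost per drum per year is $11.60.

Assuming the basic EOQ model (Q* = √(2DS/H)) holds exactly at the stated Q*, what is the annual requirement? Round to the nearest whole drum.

70,244 drums per year

From Q* = √(2DS/H) ⇒ Q*² = 2DS/H.
D = Q²H / (2S) = 2,368² × 11.6 / (2 × 463) = 70,244.19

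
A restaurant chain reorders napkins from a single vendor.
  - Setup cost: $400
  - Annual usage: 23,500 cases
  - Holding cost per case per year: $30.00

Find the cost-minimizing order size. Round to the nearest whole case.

792 cases

Optimal lot size Q* = (2 × 23,500 × $400 / $30)^½ ≈ 791.62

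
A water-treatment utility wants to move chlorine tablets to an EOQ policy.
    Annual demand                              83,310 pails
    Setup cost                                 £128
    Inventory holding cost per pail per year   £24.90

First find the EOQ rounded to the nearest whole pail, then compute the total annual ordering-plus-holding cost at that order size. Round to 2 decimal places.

£23,044.55

EOQ = √(2DS/H) = √(2 × 83,310 × 128 / 24.9)
    = √(856,520.48) ≈ 925.48 → Q = 925 pails
Ordering: D/Q × S = 83,310/925 × £128 = £11,528.30
Holding:  Q/2 × H = 925/2 × £24.9 = £11,516.25
Total = £11,528.30 + £11,516.25 = £23,044.55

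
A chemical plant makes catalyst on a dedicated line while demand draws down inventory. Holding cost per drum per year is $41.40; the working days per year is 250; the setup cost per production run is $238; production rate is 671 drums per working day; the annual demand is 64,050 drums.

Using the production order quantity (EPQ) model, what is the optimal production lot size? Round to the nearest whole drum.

1,091 drums

d = 64,050/250 = 256.2000 drums/day;  effective holding cost H(1 − d/p) = 41.4·(1 − 256.2000/671) = 25.59273
Q* = √(2DS / H_eff) = √(2·64,050·238 / 25.59273) ≈ 1,091.45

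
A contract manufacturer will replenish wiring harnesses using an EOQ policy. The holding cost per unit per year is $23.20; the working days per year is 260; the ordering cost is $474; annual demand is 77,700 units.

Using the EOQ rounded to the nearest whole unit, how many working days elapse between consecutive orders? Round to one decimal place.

Optimal lot size Q* = (2 × 77,700 × $474 / $23.2)^½ ≈ 1,781.85 → Q = 1,782 units
T = Q/D × 260 days = 1,782/77,700 × 260 = 5.963 days

6.0 days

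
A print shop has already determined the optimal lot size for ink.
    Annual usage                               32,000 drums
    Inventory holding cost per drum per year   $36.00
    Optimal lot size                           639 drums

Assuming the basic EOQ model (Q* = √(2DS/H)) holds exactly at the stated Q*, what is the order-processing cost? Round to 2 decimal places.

$229.68

From Q* = √(2DS/H) ⇒ Q*² = 2DS/H.
S = Q²H / (2D) = 639² × 36 / (2 × 32,000) = 229.6806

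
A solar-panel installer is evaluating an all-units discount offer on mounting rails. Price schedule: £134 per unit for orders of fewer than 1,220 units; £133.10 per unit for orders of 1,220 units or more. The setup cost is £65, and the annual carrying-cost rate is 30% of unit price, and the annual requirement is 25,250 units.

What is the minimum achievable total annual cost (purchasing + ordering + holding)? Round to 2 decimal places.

H₁ = 30%×£134 = £40.2000;  H₂ = 30%×£133.10 = £39.9300
EOQ₁ = √(2×25,250×65/40.2000) = 285.75  (< 1,220, feasible at tier 1)
EOQ₂ = √(2×25,250×65/39.9300) = 286.72  (< 1,220 → use Q = 1,220 at tier-2 price)
TC(tier 1 (EOQ₁), Q≈285.8) = £3,394,987.23
TC(tier 2, Q≈1,220.0) = £3,386,477.59
Minimum at tier 2: £3,386,477.59

£3,386,477.59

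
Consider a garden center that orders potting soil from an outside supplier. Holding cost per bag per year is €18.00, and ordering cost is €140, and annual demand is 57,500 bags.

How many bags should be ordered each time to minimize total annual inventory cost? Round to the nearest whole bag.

EOQ = √(2DS/H) = √(2 × 57,500 × 140 / 18)
    = √(894,444.44) ≈ 945.75

946 bags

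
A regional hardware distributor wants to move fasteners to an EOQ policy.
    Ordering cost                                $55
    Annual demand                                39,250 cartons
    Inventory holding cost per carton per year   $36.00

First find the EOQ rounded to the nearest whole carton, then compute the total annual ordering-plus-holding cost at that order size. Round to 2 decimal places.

Q* = √(2·D·S / H) = √(2·39,250·55 / 36) = √119,930.6 ≈ 346.31 → Q = 346 cartons
Ordering: D/Q × S = 39,250/346 × $55 = $6,239.16
Holding:  Q/2 × H = 346/2 × $36 = $6,228.00
Total = $6,239.16 + $6,228.00 = $12,467.16

$12,467.16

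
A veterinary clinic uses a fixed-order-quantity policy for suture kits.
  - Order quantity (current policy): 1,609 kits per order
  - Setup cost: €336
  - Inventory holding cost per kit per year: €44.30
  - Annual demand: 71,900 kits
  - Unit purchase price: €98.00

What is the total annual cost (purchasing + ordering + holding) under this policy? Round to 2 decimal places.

Orders/yr = 71,900/1,609 = 44.686; ordering cost = 44.686 × €336 = €15,014.54
Average inventory = 1,609/2 = 804.5; holding cost = 804.5 × €44.3 = €35,639.35
Purchase cost = D·C = 71,900 × 98 = €7,046,200.00
Total = €15,014.54 + €35,639.35 + €7,046,200.00 = €7,096,853.89

€7,096,853.89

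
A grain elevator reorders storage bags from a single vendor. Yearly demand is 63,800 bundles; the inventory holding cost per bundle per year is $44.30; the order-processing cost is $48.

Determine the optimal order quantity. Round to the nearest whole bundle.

Optimal lot size Q* = (2 × 63,800 × $48 / $44.3)^½ ≈ 371.83

372 bundles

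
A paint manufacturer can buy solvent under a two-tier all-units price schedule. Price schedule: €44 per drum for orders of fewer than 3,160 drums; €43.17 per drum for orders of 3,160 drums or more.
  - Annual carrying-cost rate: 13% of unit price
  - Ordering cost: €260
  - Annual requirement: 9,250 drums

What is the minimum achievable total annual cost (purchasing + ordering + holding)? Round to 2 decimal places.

H₁ = 13%×€44 = €5.7200;  H₂ = 13%×€43.17 = €5.6121
EOQ₁ = √(2×9,250×260/5.7200) = 917.01  (< 3,160, feasible at tier 1)
EOQ₂ = √(2×9,250×260/5.6121) = 925.78  (< 3,160 → use Q = 3,160 at tier-2 price)
TC(tier 1 (EOQ₁), Q≈917.0) = €412,245.30
TC(tier 2, Q≈3,160.0) = €408,950.69
Minimum at tier 2: €408,950.69

€408,950.69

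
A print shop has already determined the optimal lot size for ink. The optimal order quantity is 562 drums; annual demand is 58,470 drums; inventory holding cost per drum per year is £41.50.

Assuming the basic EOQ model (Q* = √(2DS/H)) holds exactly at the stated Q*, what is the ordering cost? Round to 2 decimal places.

£112.09

Since Q* = (2DS/H)^½, squaring gives Q*²·H = 2DS.
S = Q²H / (2D) = 562² × 41.5 / (2 × 58,470) = 112.0876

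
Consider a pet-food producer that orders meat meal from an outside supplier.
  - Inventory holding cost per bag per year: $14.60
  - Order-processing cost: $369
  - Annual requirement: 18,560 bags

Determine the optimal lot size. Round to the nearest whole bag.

Q* = √(2·D·S / H) = √(2·18,560·369 / 14.6) = √938,169.9 ≈ 968.59

969 bags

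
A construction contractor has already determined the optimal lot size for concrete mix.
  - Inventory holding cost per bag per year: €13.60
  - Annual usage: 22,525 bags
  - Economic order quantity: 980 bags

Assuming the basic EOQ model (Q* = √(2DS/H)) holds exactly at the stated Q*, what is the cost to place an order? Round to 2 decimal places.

€289.93

Since Q* = (2DS/H)^½, squaring gives Q*²·H = 2DS.
S = Q²H / (2D) = 980² × 13.6 / (2 × 22,525) = 289.9321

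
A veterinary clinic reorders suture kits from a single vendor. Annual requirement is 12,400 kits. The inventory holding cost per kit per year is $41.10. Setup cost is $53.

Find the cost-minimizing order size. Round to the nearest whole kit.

179 kits

2DS/H = 2·12,400·53/41.1 = 31,980.54
EOQ = √31,980.54 ≈ 178.83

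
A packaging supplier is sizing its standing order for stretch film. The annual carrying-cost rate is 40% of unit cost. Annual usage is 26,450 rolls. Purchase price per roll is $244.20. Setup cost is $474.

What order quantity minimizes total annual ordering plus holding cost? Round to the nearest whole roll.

507 rolls

H = i·C = 0.4 × $244.2 = $97.6800 per roll-year
2DS/H = 2·26,450·474/97.68 = 256,701.47
EOQ = √256,701.47 ≈ 506.66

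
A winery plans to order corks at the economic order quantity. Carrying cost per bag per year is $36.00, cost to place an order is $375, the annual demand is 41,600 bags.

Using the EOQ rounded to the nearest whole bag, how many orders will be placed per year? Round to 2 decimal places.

44.68 orders per year

EOQ = √(2DS/H) = √(2 × 41,600 × 375 / 36)
    = √(866,666.67) ≈ 930.95 → Q = 931
Orders per year = D/Q = 41,600 / 931 = 44.683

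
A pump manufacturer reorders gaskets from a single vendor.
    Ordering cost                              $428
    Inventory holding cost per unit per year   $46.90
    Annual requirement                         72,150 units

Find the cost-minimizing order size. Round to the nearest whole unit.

Q* = √(2·D·S / H) = √(2·72,150·428 / 46.9) = √1,316,852.9 ≈ 1,147.54

1,148 units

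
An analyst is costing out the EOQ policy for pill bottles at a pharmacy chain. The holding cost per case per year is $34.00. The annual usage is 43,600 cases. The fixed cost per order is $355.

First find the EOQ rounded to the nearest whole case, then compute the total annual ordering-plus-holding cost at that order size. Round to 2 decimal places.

EOQ = √(2DS/H) = √(2 × 43,600 × 355 / 34)
    = √(910,470.59) ≈ 954.19 → Q = 954 cases
Annual ordering cost = (D/Q)·S = (43,600/954) × 355 = $16,224.32
Annual holding cost  = (Q/2)·H = (954/2) × 34 = $16,218.00
Total = $16,224.32 + $16,218.00 = $32,442.32

$32,442.32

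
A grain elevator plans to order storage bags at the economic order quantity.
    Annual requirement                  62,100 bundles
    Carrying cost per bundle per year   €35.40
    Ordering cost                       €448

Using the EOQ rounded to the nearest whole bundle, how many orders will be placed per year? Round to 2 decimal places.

49.52 orders per year

Q* = √(2·D·S / H) = √(2·62,100·448 / 35.4) = √1,571,796.6 ≈ 1,253.71 → Q = 1,254
N = D/Q = 62,100/1,254 ≈ 49.522 orders/yr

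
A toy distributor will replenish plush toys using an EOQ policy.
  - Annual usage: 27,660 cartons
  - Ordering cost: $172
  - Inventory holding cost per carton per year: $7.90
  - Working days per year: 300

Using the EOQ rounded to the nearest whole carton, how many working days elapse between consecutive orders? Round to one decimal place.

2DS/H = 2·27,660·172/7.9 = 1,204,435.44
EOQ = √1,204,435.44 ≈ 1,097.47 → Q = 1,097 cartons
T = Q/D × 300 days = 1,097/27,660 × 300 = 11.898 days

11.9 days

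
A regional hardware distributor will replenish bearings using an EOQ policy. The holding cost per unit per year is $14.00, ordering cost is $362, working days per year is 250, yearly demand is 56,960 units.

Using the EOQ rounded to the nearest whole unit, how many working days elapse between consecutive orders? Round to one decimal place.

7.5 days

Q* = √(2·D·S / H) = √(2·56,960·362 / 14) = √2,945,645.7 ≈ 1,716.29 → Q = 1,716 units
T = Q/D × 250 days = 1,716/56,960 × 250 = 7.532 days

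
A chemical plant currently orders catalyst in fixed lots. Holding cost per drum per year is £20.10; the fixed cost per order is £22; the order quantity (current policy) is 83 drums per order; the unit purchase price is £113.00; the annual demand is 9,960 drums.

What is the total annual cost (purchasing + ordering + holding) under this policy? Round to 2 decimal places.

£1,128,954.15

Annual ordering cost = (D/Q)·S = (9,960/83) × 22 = £2,640.00
Annual holding cost  = (Q/2)·H = (83/2) × 20.1 = £834.15
Purchase cost = D·C = 9,960 × 113 = £1,125,480.00
Total = £2,640.00 + £834.15 + £1,125,480.00 = £1,128,954.15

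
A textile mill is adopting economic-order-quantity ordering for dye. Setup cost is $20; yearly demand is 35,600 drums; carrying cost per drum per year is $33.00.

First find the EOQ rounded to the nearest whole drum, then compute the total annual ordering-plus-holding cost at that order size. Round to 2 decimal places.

$6,855.08

2DS/H = 2·35,600·20/33 = 43,151.52
EOQ = √43,151.52 ≈ 207.73 → Q = 208 drums
Ordering: D/Q × S = 35,600/208 × $20 = $3,423.08
Holding:  Q/2 × H = 208/2 × $33 = $3,432.00
Total = $3,423.08 + $3,432.00 = $6,855.08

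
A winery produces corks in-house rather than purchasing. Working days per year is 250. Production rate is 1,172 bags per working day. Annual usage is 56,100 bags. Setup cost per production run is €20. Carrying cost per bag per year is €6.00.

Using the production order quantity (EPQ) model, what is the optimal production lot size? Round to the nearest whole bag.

680 bags

Daily demand d = 56,100/250 = 224.400; p = 1172; 1 − d/p = 0.80853
EPQ = √(2DS / (H(1 − d/p)))
    = √(2 × 56,100 × 20 / (6 × 0.80853)) ≈ 680.12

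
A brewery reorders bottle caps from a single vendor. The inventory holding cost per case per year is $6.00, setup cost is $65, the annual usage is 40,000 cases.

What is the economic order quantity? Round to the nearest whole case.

931 cases

Q* = √(2·D·S / H) = √(2·40,000·65 / 6) = √866,666.7 ≈ 930.95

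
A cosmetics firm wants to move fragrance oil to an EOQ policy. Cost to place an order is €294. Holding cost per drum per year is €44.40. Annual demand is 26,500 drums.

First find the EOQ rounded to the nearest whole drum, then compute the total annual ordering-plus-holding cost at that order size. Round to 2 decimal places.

€26,302.87

2DS/H = 2·26,500·294/44.4 = 350,945.95
EOQ = √350,945.95 ≈ 592.41 → Q = 592 drums
Annual ordering cost = (D/Q)·S = (26,500/592) × 294 = €13,160.47
Annual holding cost  = (Q/2)·H = (592/2) × 44.4 = €13,142.40
Total = €13,160.47 + €13,142.40 = €26,302.87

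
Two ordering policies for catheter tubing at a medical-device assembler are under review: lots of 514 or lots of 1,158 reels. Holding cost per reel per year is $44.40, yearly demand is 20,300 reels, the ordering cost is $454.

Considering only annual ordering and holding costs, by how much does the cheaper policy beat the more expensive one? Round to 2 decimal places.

$4,325.17

For each Q, cost = (D/Q)·S + (Q/2)·H.
TC(514) = (20,300/514)×454 + (514/2)×44.4 = $29,341.15
TC(1,158) = (20,300/1,158)×454 + (1,158/2)×44.4 = $33,666.32
Cheaper: Q = 514.  Difference = $4,325.17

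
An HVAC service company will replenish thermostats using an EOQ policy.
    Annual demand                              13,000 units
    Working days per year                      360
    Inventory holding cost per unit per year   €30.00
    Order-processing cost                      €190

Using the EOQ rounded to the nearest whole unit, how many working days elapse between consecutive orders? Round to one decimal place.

11.2 days

EOQ = √(2DS/H) = √(2 × 13,000 × 190 / 30)
    = √(164,666.67) ≈ 405.79 → Q = 406 units
Days between orders = 360 / (D/Q) = 360 / 32.020 ≈ 11.243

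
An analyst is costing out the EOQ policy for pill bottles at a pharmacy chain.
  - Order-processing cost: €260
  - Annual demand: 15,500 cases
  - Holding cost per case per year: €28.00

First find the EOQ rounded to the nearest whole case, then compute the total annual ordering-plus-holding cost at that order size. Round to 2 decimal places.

EOQ = √(2DS/H) = √(2 × 15,500 × 260 / 28)
    = √(287,857.14) ≈ 536.52 → Q = 537 cases
Orders/yr = 15,500/537 = 28.864; ordering cost = 28.864 × €260 = €7,504.66
Average inventory = 537/2 = 268.5; holding cost = 268.5 × €28 = €7,518.00
Total = €7,504.66 + €7,518.00 = €15,022.66

€15,022.66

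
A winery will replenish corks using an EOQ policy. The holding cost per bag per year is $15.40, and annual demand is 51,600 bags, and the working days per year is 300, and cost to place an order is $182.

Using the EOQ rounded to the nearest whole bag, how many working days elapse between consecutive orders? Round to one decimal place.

6.4 days

Q* = √(2·D·S / H) = √(2·51,600·182 / 15.4) = √1,219,636.4 ≈ 1,104.37 → Q = 1,104 bags
Days between orders = 300 / (D/Q) = 300 / 46.739 ≈ 6.419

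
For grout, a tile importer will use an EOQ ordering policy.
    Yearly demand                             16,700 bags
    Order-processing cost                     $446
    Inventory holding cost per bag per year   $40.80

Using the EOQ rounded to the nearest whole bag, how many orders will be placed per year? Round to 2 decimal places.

27.65 orders per year

2DS/H = 2·16,700·446/40.8 = 365,107.84
EOQ = √365,107.84 ≈ 604.24 → Q = 604
N = D/Q = 16,700/604 ≈ 27.649 orders/yr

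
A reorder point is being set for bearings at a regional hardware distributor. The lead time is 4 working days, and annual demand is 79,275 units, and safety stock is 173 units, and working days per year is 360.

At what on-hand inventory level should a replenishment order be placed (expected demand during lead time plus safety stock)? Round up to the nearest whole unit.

Daily demand d = 79,275 / 360 = 220.208 units/day
Demand during lead time = 220.208 × 4 = 880.83
Reorder point = 880.83 + 173 = 1,053.83 → round up

1,054 units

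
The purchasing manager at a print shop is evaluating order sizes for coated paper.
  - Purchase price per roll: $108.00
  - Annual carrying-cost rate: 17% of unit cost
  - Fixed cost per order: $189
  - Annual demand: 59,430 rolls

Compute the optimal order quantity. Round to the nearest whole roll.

Carrying cost H = $108 × 17% = $18.3600/roll/yr
EOQ = √(2DS/H) = √(2 × 59,430 × 189 / 18.36)
    = √(1,223,558.82) ≈ 1,106.15

1,106 rolls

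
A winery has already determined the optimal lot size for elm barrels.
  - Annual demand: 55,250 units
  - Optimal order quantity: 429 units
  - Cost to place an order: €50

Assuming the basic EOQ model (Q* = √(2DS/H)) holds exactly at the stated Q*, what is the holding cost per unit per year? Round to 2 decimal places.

€30.02

EOQ relation: Q² = 2DS/H, so rearrange for the unknown.
H = 2DS / Q² = 2 × 55,250 × 50 / 429² = 30.0205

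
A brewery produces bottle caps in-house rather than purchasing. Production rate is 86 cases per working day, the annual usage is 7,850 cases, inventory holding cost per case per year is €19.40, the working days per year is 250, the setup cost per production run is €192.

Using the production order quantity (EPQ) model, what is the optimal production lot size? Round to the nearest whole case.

Daily demand d = 7,850/250 = 31.400; p = 86; 1 − d/p = 0.63488
EPQ = √(2DS / (H(1 − d/p)))
    = √(2 × 7,850 × 192 / (19.4 × 0.63488)) ≈ 494.71

495 cases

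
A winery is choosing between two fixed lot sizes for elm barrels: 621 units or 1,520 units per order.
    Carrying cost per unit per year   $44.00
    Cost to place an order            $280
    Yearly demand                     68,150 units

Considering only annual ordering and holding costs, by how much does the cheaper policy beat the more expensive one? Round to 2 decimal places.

$1,604.09

For each Q, cost = (D/Q)·S + (Q/2)·H.
TC(621) = (68,150/621)×280 + (621/2)×44 = $44,389.86
TC(1,520) = (68,150/1,520)×280 + (1,520/2)×44 = $45,993.95
Cheaper: Q = 621.  Difference = $1,604.09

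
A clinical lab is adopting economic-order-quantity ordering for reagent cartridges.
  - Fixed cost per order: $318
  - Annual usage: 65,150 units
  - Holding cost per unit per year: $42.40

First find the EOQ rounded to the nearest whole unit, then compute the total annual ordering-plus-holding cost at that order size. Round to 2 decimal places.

EOQ = √(2DS/H) = √(2 × 65,150 × 318 / 42.4)
    = √(977,250.00) ≈ 988.56 → Q = 989 units
Ordering: D/Q × S = 65,150/989 × $318 = $20,948.13
Holding:  Q/2 × H = 989/2 × $42.4 = $20,966.80
Total = $20,948.13 + $20,966.80 = $41,914.93

$41,914.93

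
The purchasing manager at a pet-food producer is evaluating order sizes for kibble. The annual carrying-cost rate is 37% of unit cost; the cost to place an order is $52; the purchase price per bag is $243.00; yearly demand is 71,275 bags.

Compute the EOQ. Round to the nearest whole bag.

Carrying cost H = $243 × 37% = $89.9100/bag/yr
Q* = √(2·D·S / H) = √(2·71,275·52 / 89.91) = √82,444.7 ≈ 287.13

287 bags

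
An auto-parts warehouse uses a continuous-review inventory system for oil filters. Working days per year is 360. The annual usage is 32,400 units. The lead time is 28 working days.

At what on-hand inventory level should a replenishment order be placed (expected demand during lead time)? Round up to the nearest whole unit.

2,520 units

Daily demand d = 32,400 / 360 = 90.000 units/day
Demand during lead time = 90.000 × 28 = 2,520.00
Reorder point = 2,520.00 → round up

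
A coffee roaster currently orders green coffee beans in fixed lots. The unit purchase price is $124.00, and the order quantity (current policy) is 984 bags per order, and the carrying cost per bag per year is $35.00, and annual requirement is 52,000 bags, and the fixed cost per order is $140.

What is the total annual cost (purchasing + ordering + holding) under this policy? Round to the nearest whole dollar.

$6,472,618

Ordering: D/Q × S = 52,000/984 × $140 = $7,398.37
Holding:  Q/2 × H = 984/2 × $35 = $17,220.00
Purchase cost = D·C = 52,000 × 124 = $6,448,000.00
Total = $7,398.37 + $17,220.00 + $6,448,000.00 = $6,472,618.37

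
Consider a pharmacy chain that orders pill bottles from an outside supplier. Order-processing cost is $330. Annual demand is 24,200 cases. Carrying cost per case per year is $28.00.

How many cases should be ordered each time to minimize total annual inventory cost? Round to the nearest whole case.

755 cases

EOQ = √(2DS/H) = √(2 × 24,200 × 330 / 28)
    = √(570,428.57) ≈ 755.27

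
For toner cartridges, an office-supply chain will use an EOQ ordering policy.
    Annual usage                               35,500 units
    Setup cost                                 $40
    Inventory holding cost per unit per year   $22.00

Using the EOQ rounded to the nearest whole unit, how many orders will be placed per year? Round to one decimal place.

98.9 orders per year

Optimal lot size Q* = (2 × 35,500 × $40 / $22)^½ ≈ 359.29 → Q = 359
N = D/Q = 35,500/359 ≈ 98.886 orders/yr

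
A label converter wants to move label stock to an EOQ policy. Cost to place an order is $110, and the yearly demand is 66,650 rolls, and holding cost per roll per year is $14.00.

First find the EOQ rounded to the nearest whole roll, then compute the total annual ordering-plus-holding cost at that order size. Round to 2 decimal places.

2DS/H = 2·66,650·110/14 = 1,047,357.14
EOQ = √1,047,357.14 ≈ 1,023.40 → Q = 1,023 rolls
Orders/yr = 66,650/1,023 = 65.152; ordering cost = 65.152 × $110 = $7,166.67
Average inventory = 1,023/2 = 511.5; holding cost = 511.5 × $14 = $7,161.00
Total = $7,166.67 + $7,161.00 = $14,327.67

$14,327.67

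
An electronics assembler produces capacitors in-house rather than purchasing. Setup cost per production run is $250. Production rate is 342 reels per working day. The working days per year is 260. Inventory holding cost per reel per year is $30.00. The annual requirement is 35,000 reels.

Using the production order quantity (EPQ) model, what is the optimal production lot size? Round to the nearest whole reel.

981 reels

d = 35,000/260 = 134.6154 reels/day;  effective holding cost H(1 − d/p) = 30·(1 − 134.6154/342) = 18.19163
Q* = √(2DS / H_eff) = √(2·35,000·250 / 18.19163) ≈ 980.81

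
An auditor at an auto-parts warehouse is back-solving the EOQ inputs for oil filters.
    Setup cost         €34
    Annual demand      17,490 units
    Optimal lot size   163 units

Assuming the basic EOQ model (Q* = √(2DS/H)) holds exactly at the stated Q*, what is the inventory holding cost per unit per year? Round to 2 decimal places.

Since Q* = (2DS/H)^½, squaring gives Q*²·H = 2DS.
H = 2DS / Q² = 2 × 17,490 × 34 / 163² = 44.7634

€44.76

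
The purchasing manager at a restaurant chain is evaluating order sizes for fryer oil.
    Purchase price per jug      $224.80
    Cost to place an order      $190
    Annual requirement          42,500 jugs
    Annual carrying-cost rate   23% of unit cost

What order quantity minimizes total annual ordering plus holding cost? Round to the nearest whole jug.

559 jugs

H = i·C = 0.23 × $224.8 = $51.7040 per jug-year
EOQ = √(2DS/H) = √(2 × 42,500 × 190 / 51.704)
    = √(312,354.94) ≈ 558.89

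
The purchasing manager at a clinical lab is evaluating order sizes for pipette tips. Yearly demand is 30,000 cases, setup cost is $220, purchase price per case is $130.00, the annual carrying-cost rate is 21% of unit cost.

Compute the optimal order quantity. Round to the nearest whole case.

695 cases

Holding cost per case per year: H = 21% × $130 = $27.3000
EOQ = √(2DS/H) = √(2 × 30,000 × 220 / 27.3)
    = √(483,516.48) ≈ 695.35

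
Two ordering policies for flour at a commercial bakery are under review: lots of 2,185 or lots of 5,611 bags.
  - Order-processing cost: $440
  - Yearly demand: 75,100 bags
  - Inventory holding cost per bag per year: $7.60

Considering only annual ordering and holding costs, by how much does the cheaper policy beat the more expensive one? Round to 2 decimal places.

$3,784.83

TC(Q) = (D/Q)S + (Q/2)H
TC(2,185) = (75,100/2,185)×440 + (2,185/2)×7.6 = $23,426.11
TC(5,611) = (75,100/5,611)×440 + (5,611/2)×7.6 = $27,210.95
Cheaper: Q = 2,185.  Difference = $3,784.83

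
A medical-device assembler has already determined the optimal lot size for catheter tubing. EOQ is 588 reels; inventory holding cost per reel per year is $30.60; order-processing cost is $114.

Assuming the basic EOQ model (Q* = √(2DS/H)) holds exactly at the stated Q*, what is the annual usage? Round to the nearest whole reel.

EOQ relation: Q² = 2DS/H, so rearrange for the unknown.
D = Q²H / (2S) = 588² × 30.6 / (2 × 114) = 46,402.48

46,402 reels per year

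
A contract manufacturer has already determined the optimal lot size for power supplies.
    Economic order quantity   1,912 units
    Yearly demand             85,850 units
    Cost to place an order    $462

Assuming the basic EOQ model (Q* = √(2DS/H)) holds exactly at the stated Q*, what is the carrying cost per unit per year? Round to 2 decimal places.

$21.70

Since Q* = (2DS/H)^½, squaring gives Q*²·H = 2DS.
H = 2DS / Q² = 2 × 85,850 × 462 / 1,912² = 21.6988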